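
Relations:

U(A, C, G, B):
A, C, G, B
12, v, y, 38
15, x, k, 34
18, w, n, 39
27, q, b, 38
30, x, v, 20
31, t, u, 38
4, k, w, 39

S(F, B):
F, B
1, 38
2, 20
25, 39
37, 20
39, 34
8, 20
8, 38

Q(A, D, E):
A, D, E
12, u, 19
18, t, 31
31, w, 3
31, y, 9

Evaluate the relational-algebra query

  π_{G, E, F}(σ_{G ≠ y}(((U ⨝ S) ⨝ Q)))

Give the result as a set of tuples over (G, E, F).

Joining U and S on B yields {(12, v, y, 38, 1), (12, v, y, 38, 8), (15, x, k, 34, 39), (18, w, n, 39, 25), (27, q, b, 38, 1), (27, q, b, 38, 8), (30, x, v, 20, 2), (30, x, v, 20, 37), (30, x, v, 20, 8), (31, t, u, 38, 1), (31, t, u, 38, 8), (4, k, w, 39, 25)}.
Joining (U ⨝ S) and Q on A yields {(12, v, y, 38, 1, u, 19), (12, v, y, 38, 8, u, 19), (18, w, n, 39, 25, t, 31), (31, t, u, 38, 1, w, 3), (31, t, u, 38, 1, y, 9), (31, t, u, 38, 8, w, 3), (31, t, u, 38, 8, y, 9)}.
σ[G ≠ y]: keep tuples satisfying G ≠ y → {(18, w, n, 39, 25, t, 31), (31, t, u, 38, 1, w, 3), (31, t, u, 38, 1, y, 9), (31, t, u, 38, 8, w, 3), (31, t, u, 38, 8, y, 9)}
Keep only column(s) G, E, F: {(n, 31, 25), (u, 3, 1), (u, 3, 8), (u, 9, 1), (u, 9, 8)}

{(n, 31, 25), (u, 3, 1), (u, 3, 8), (u, 9, 1), (u, 9, 8)}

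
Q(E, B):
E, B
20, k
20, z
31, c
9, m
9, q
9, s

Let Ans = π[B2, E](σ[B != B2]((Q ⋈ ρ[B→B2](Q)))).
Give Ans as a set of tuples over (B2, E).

ρ[B→B2]: schema becomes (E, B2); tuples unchanged.
Natural join on E: {(20, k, k), (20, k, z), (20, z, k), (20, z, z), (31, c, c), (9, m, m), (9, m, q), (9, m, s), (9, q, m), (9, q, q), (9, q, s), (9, s, m), (9, s, q), (9, s, s)}
σ[B != B2]: keep tuples satisfying B != B2 → {(20, k, z), (20, z, k), (9, m, q), (9, m, s), (9, q, m), (9, q, s), (9, s, m), (9, s, q)}
π_{B2, E} gives {(k, 20), (m, 9), (q, 9), (s, 9), (z, 20)} (3 duplicate(s) eliminated).

{(k, 20), (m, 9), (q, 9), (s, 9), (z, 20)}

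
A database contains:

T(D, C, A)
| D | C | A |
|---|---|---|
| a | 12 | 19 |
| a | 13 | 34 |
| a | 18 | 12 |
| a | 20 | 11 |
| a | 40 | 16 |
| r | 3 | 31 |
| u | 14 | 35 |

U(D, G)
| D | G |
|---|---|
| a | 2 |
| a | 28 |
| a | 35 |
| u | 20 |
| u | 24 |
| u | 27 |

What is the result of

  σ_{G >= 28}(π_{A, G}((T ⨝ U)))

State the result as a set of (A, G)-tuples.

{(11, 28), (11, 35), (12, 28), (12, 35), (16, 28), (16, 35), (19, 28), (19, 35), (34, 28), (34, 35)}

Natural join on D: {(a, 12, 19, 2), (a, 12, 19, 28), (a, 12, 19, 35), (a, 13, 34, 2), (a, 13, 34, 28), (a, 13, 34, 35), (a, 18, 12, 2), (a, 18, 12, 28), (a, 18, 12, 35), (a, 20, 11, 2), (a, 20, 11, 28), (a, 20, 11, 35), (a, 40, 16, 2), (a, 40, 16, 28), (a, 40, 16, 35), (u, 14, 35, 20), (u, 14, 35, 24), (u, 14, 35, 27)}
Projecting to A, G: {(11, 2), (11, 28), (11, 35), (12, 2), (12, 28), (12, 35), (16, 2), (16, 28), (16, 35), (19, 2), (19, 28), (19, 35), (34, 2), (34, 28), (34, 35), (35, 20), (35, 24), (35, 27)}
σ[G >= 28]: keep tuples satisfying G >= 28 → {(11, 28), (11, 35), (12, 28), (12, 35), (16, 28), (16, 35), (19, 28), (19, 35), (34, 28), (34, 35)}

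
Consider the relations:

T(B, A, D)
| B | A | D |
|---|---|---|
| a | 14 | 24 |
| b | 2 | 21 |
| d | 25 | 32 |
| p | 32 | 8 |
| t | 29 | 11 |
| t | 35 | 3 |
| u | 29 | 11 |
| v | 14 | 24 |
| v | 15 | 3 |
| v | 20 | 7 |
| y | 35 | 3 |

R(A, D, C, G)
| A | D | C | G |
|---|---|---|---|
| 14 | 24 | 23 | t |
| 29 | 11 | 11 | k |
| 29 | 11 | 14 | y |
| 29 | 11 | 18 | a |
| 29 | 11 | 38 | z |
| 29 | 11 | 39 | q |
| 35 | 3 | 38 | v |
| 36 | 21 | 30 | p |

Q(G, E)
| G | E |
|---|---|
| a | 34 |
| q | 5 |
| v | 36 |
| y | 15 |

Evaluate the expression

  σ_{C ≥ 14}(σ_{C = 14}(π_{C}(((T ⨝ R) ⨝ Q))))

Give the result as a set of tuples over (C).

Natural join on A, D: {(a, 14, 24, 23, t), (t, 29, 11, 11, k), (t, 29, 11, 14, y), (t, 29, 11, 18, a), (t, 29, 11, 38, z), (t, 29, 11, 39, q), (t, 35, 3, 38, v), (u, 29, 11, 11, k), (u, 29, 11, 14, y), (u, 29, 11, 18, a), (u, 29, 11, 38, z), (u, 29, 11, 39, q), (v, 14, 24, 23, t), (y, 35, 3, 38, v)}
Natural join on G: {(t, 29, 11, 14, y, 15), (t, 29, 11, 18, a, 34), (t, 29, 11, 39, q, 5), (t, 35, 3, 38, v, 36), (u, 29, 11, 14, y, 15), (u, 29, 11, 18, a, 34), (u, 29, 11, 39, q, 5), (y, 35, 3, 38, v, 36)}
π_{C} gives {14, 18, 38, 39} (4 duplicate(s) eliminated).
σ[C = 14]: keep tuples satisfying C = 14 → {14}
σ[C ≥ 14]: keep tuples satisfying C ≥ 14 → {14}

{14}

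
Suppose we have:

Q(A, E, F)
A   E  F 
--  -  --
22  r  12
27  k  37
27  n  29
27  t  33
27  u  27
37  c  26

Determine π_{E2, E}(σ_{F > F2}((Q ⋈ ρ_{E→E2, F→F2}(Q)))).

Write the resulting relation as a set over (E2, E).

{(n, k), (n, t), (t, k), (u, k), (u, n), (u, t)}

ρ[E→E2, F→F2]: schema becomes (A, E2, F2); tuples unchanged.
Q ⋈ ρ_{E→E2, F→F2}(Q) (natural join on A): {(22, r, 12, r, 12), (27, k, 37, k, 37), (27, k, 37, n, 29), (27, k, 37, t, 33), (27, k, 37, u, 27), (27, n, 29, k, 37), (27, n, 29, n, 29), (27, n, 29, t, 33), (27, n, 29, u, 27), (27, t, 33, k, 37), (27, t, 33, n, 29), (27, t, 33, t, 33), (27, t, 33, u, 27), (27, u, 27, k, 37), (27, u, 27, n, 29), (27, u, 27, t, 33), (27, u, 27, u, 27), (37, c, 26, c, 26)}
Apply σ_{F > F2}; surviving tuples: {(27, k, 37, n, 29), (27, k, 37, t, 33), (27, k, 37, u, 27), (27, n, 29, u, 27), (27, t, 33, n, 29), (27, t, 33, u, 27)}
Keep only column(s) E2, E: {(n, k), (n, t), (t, k), (u, k), (u, n), (u, t)}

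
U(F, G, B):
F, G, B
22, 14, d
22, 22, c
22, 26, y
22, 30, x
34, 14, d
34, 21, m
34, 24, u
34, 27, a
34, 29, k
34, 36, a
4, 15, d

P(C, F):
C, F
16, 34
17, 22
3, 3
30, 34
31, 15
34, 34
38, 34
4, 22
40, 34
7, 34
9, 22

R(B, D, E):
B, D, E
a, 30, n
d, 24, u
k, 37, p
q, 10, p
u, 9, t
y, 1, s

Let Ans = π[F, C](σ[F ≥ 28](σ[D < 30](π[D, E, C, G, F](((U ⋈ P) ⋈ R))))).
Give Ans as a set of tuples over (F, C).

Natural join on F: {(22, 14, d, 17), (22, 14, d, 4), (22, 14, d, 9), (22, 22, c, 17), (22, 22, c, 4), (22, 22, c, 9), (22, 26, y, 17), (22, 26, y, 4), (22, 26, y, 9), (22, 30, x, 17), (22, 30, x, 4), (22, 30, x, 9), (34, 14, d, 16), (34, 14, d, 30), (34, 14, d, 34), (34, 14, d, 38), (34, 14, d, 40), (34, 14, d, 7), (34, 21, m, 16), (34, 21, m, 30), (34, 21, m, 34), (34, 21, m, 38), (34, 21, m, 40), (34, 21, m, 7), (34, 24, u, 16), (34, 24, u, 30), (34, 24, u, 34), (34, 24, u, 38), (34, 24, u, 40), (34, 24, u, 7), (34, 27, a, 16), (34, 27, a, 30), (34, 27, a, 34), (34, 27, a, 38), (34, 27, a, 40), (34, 27, a, 7), (34, 29, k, 16), (34, 29, k, 30), (34, 29, k, 34), (34, 29, k, 38), (34, 29, k, 40), (34, 29, k, 7), (34, 36, a, 16), (34, 36, a, 30), (34, 36, a, 34), (34, 36, a, 38), (34, 36, a, 40), (34, 36, a, 7)}
Natural join on B: {(22, 14, d, 17, 24, u), (22, 14, d, 4, 24, u), (22, 14, d, 9, 24, u), (22, 26, y, 17, 1, s), (22, 26, y, 4, 1, s), (22, 26, y, 9, 1, s), (34, 14, d, 16, 24, u), (34, 14, d, 30, 24, u), (34, 14, d, 34, 24, u), (34, 14, d, 38, 24, u), (34, 14, d, 40, 24, u), (34, 14, d, 7, 24, u), (34, 24, u, 16, 9, t), (34, 24, u, 30, 9, t), (34, 24, u, 34, 9, t), (34, 24, u, 38, 9, t), (34, 24, u, 40, 9, t), (34, 24, u, 7, 9, t), (34, 27, a, 16, 30, n), (34, 27, a, 30, 30, n), (34, 27, a, 34, 30, n), (34, 27, a, 38, 30, n), (34, 27, a, 40, 30, n), (34, 27, a, 7, 30, n), (34, 29, k, 16, 37, p), (34, 29, k, 30, 37, p), (34, 29, k, 34, 37, p), (34, 29, k, 38, 37, p), (34, 29, k, 40, 37, p), (34, 29, k, 7, 37, p), (34, 36, a, 16, 30, n), (34, 36, a, 30, 30, n), (34, 36, a, 34, 30, n), (34, 36, a, 38, 30, n), (34, 36, a, 40, 30, n), (34, 36, a, 7, 30, n)}
π[D, E, C, G, F]: project onto (D, E, C, G, F) → {(1, s, 17, 26, 22), (1, s, 4, 26, 22), (1, s, 9, 26, 22), (24, u, 16, 14, 34), (24, u, 17, 14, 22), (24, u, 30, 14, 34), (24, u, 34, 14, 34), (24, u, 38, 14, 34), (24, u, 4, 14, 22), (24, u, 40, 14, 34), (24, u, 7, 14, 34), (24, u, 9, 14, 22), (30, n, 16, 27, 34), (30, n, 16, 36, 34), (30, n, 30, 27, 34), (30, n, 30, 36, 34), (30, n, 34, 27, 34), (30, n, 34, 36, 34), (30, n, 38, 27, 34), (30, n, 38, 36, 34), (30, n, 40, 27, 34), (30, n, 40, 36, 34), (30, n, 7, 27, 34), (30, n, 7, 36, 34), (37, p, 16, 29, 34), (37, p, 30, 29, 34), (37, p, 34, 29, 34), (37, p, 38, 29, 34), (37, p, 40, 29, 34), (37, p, 7, 29, 34), (9, t, 16, 24, 34), (9, t, 30, 24, 34), (9, t, 34, 24, 34), (9, t, 38, 24, 34), (9, t, 40, 24, 34), (9, t, 7, 24, 34)}
Apply σ_{D < 30}; surviving tuples: {(1, s, 17, 26, 22), (1, s, 4, 26, 22), (1, s, 9, 26, 22), (24, u, 16, 14, 34), (24, u, 17, 14, 22), (24, u, 30, 14, 34), (24, u, 34, 14, 34), (24, u, 38, 14, 34), (24, u, 4, 14, 22), (24, u, 40, 14, 34), (24, u, 7, 14, 34), (24, u, 9, 14, 22), (9, t, 16, 24, 34), (9, t, 30, 24, 34), (9, t, 34, 24, 34), (9, t, 38, 24, 34), (9, t, 40, 24, 34), (9, t, 7, 24, 34)}
Apply σ_{F ≥ 28}; surviving tuples: {(24, u, 16, 14, 34), (24, u, 30, 14, 34), (24, u, 34, 14, 34), (24, u, 38, 14, 34), (24, u, 40, 14, 34), (24, u, 7, 14, 34), (9, t, 16, 24, 34), (9, t, 30, 24, 34), (9, t, 34, 24, 34), (9, t, 38, 24, 34), (9, t, 40, 24, 34), (9, t, 7, 24, 34)}
π[F, C]: project onto (F, C) (6 duplicate(s) eliminated) → {(34, 16), (34, 30), (34, 34), (34, 38), (34, 40), (34, 7)}

{(34, 16), (34, 30), (34, 34), (34, 38), (34, 40), (34, 7)}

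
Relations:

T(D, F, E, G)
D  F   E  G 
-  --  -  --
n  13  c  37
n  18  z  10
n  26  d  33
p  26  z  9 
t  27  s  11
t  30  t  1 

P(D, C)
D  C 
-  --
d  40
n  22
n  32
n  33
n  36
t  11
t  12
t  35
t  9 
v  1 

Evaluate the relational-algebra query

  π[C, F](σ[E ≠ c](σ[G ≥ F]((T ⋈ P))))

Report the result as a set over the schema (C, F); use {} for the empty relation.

{(22, 26), (32, 26), (33, 26), (36, 26)}

T ⋈ P (natural join on D): {(n, 13, c, 37, 22), (n, 13, c, 37, 32), (n, 13, c, 37, 33), (n, 13, c, 37, 36), (n, 18, z, 10, 22), (n, 18, z, 10, 32), (n, 18, z, 10, 33), (n, 18, z, 10, 36), (n, 26, d, 33, 22), (n, 26, d, 33, 32), (n, 26, d, 33, 33), (n, 26, d, 33, 36), (t, 27, s, 11, 11), (t, 27, s, 11, 12), (t, 27, s, 11, 35), (t, 27, s, 11, 9), (t, 30, t, 1, 11), (t, 30, t, 1, 12), (t, 30, t, 1, 35), (t, 30, t, 1, 9)}
Apply σ_{G ≥ F}; surviving tuples: {(n, 13, c, 37, 22), (n, 13, c, 37, 32), (n, 13, c, 37, 33), (n, 13, c, 37, 36), (n, 26, d, 33, 22), (n, 26, d, 33, 32), (n, 26, d, 33, 33), (n, 26, d, 33, 36)}
Apply σ_{E ≠ c}; surviving tuples: {(n, 26, d, 33, 22), (n, 26, d, 33, 32), (n, 26, d, 33, 33), (n, 26, d, 33, 36)}
Projecting to C, F: {(22, 26), (32, 26), (33, 26), (36, 26)}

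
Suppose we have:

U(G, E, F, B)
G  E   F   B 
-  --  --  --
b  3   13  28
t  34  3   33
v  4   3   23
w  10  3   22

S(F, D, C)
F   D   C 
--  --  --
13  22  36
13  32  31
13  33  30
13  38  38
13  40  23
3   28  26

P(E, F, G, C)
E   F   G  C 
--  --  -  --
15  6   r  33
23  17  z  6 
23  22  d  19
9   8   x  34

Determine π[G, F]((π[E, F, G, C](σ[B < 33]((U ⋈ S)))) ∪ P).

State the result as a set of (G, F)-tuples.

{(b, 13), (d, 22), (r, 6), (v, 3), (w, 3), (x, 8), (z, 17)}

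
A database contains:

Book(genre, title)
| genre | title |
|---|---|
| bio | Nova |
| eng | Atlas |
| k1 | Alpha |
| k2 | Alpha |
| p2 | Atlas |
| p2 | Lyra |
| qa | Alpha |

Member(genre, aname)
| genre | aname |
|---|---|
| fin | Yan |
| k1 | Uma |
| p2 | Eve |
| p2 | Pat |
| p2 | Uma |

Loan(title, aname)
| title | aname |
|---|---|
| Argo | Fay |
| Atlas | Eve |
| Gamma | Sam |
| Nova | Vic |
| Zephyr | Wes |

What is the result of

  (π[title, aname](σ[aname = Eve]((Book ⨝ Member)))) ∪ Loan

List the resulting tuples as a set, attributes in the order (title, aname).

Joining Book and Member on genre yields {(k1, Alpha, Uma), (p2, Atlas, Eve), (p2, Atlas, Pat), (p2, Atlas, Uma), (p2, Lyra, Eve), (p2, Lyra, Pat), (p2, Lyra, Uma)}.
Filtering on aname = Eve leaves {(p2, Atlas, Eve), (p2, Lyra, Eve)}.
Projecting to title, aname: {(Atlas, Eve), (Lyra, Eve)}
Set union of the two operands is {(Argo, Fay), (Atlas, Eve), (Gamma, Sam), (Lyra, Eve), (Nova, Vic), (Zephyr, Wes)}.

{(Argo, Fay), (Atlas, Eve), (Gamma, Sam), (Lyra, Eve), (Nova, Vic), (Zephyr, Wes)}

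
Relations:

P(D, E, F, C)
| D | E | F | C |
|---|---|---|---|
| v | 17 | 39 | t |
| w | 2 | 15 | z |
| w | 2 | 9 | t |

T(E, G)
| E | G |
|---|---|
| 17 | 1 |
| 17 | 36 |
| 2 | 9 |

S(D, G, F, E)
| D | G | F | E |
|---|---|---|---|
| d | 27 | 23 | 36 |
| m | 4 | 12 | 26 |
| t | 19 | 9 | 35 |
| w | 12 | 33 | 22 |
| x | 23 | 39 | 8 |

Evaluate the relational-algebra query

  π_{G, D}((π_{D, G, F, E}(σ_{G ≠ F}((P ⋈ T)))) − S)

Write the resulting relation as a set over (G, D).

P ⋈ T (natural join on E): {(v, 17, 39, t, 1), (v, 17, 39, t, 36), (w, 2, 15, z, 9), (w, 2, 9, t, 9)}
Apply σ_{G ≠ F}; surviving tuples: {(v, 17, 39, t, 1), (v, 17, 39, t, 36), (w, 2, 15, z, 9)}
π_{D, G, F, E} gives {(v, 1, 39, 17), (v, 36, 39, 17), (w, 9, 15, 2)}.
Set difference of the two operands is {(v, 1, 39, 17), (v, 36, 39, 17), (w, 9, 15, 2)}.
π_{G, D} gives {(1, v), (36, v), (9, w)}.

{(1, v), (36, v), (9, w)}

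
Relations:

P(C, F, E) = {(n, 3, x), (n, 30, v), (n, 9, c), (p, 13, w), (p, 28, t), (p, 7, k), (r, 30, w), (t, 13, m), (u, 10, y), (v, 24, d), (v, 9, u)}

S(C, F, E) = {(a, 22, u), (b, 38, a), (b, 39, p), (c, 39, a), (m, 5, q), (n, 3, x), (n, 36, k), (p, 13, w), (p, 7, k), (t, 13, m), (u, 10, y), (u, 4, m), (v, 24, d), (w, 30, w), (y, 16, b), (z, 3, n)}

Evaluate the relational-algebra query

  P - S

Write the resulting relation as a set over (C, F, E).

{(n, 30, v), (n, 9, c), (p, 28, t), (r, 30, w), (v, 9, u)}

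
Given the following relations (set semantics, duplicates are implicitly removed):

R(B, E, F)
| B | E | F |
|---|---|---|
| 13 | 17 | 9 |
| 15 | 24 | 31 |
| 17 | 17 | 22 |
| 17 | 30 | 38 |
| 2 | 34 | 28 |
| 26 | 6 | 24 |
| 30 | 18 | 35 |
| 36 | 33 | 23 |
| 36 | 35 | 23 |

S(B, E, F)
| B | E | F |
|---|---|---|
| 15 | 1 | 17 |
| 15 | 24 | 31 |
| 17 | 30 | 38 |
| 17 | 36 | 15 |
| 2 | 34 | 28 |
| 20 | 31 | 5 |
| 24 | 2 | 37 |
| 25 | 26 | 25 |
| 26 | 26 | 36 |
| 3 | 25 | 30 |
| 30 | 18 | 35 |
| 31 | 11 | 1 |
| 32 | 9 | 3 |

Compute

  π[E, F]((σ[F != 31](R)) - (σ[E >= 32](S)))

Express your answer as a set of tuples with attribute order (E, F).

{(17, 22), (17, 9), (18, 35), (30, 38), (33, 23), (35, 23), (6, 24)}

σ[F != 31]: keep tuples satisfying F != 31 → {(13, 17, 9), (17, 17, 22), (17, 30, 38), (2, 34, 28), (26, 6, 24), (30, 18, 35), (36, 33, 23), (36, 35, 23)}
σ[E >= 32]: keep tuples satisfying E >= 32 → {(17, 36, 15), (2, 34, 28)}
Difference: {(13, 17, 9), (17, 17, 22), (17, 30, 38), (2, 34, 28), (26, 6, 24), (30, 18, 35), (36, 33, 23), (36, 35, 23)} with {(17, 36, 15), (2, 34, 28)} → {(13, 17, 9), (17, 17, 22), (17, 30, 38), (26, 6, 24), (30, 18, 35), (36, 33, 23), (36, 35, 23)}
π_{E, F} gives {(17, 22), (17, 9), (18, 35), (30, 38), (33, 23), (35, 23), (6, 24)}.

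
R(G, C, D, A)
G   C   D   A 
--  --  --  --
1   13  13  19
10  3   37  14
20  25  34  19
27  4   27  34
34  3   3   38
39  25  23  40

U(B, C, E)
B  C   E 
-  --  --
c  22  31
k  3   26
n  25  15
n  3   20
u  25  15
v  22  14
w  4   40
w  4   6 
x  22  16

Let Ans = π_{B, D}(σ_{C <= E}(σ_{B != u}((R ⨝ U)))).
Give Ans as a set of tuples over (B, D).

{(k, 3), (k, 37), (n, 3), (n, 37), (w, 27)}

R ⋈ U (natural join on C): {(10, 3, 37, 14, k, 26), (10, 3, 37, 14, n, 20), (20, 25, 34, 19, n, 15), (20, 25, 34, 19, u, 15), (27, 4, 27, 34, w, 40), (27, 4, 27, 34, w, 6), (34, 3, 3, 38, k, 26), (34, 3, 3, 38, n, 20), (39, 25, 23, 40, n, 15), (39, 25, 23, 40, u, 15)}
σ[B != u]: keep tuples satisfying B != u → {(10, 3, 37, 14, k, 26), (10, 3, 37, 14, n, 20), (20, 25, 34, 19, n, 15), (27, 4, 27, 34, w, 40), (27, 4, 27, 34, w, 6), (34, 3, 3, 38, k, 26), (34, 3, 3, 38, n, 20), (39, 25, 23, 40, n, 15)}
σ[C <= E]: keep tuples satisfying C <= E → {(10, 3, 37, 14, k, 26), (10, 3, 37, 14, n, 20), (27, 4, 27, 34, w, 40), (27, 4, 27, 34, w, 6), (34, 3, 3, 38, k, 26), (34, 3, 3, 38, n, 20)}
π_{B, D} gives {(k, 3), (k, 37), (n, 3), (n, 37), (w, 27)} (1 duplicate(s) eliminated).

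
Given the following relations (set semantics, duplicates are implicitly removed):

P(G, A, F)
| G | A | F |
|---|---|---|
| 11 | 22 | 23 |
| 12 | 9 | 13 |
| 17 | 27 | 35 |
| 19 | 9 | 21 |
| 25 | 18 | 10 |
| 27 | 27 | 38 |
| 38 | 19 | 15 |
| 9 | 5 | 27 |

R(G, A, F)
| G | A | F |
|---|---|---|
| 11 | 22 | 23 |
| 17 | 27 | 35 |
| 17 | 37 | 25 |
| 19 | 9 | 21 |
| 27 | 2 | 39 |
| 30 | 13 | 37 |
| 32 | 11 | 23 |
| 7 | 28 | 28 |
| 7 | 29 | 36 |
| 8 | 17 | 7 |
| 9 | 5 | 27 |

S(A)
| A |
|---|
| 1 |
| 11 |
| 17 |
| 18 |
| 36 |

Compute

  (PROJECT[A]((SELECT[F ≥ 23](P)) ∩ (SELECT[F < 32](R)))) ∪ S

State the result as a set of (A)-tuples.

{1, 11, 17, 18, 22, 36, 5}

Apply σ_{F ≥ 23}; surviving tuples: {(11, 22, 23), (17, 27, 35), (27, 27, 38), (9, 5, 27)}
Apply σ_{F < 32}; surviving tuples: {(11, 22, 23), (17, 37, 25), (19, 9, 21), (32, 11, 23), (7, 28, 28), (8, 17, 7), (9, 5, 27)}
Set intersection of the two operands is {(11, 22, 23), (9, 5, 27)}.
Projecting to A: {22, 5}
Set union of the two operands is {1, 11, 17, 18, 22, 36, 5}.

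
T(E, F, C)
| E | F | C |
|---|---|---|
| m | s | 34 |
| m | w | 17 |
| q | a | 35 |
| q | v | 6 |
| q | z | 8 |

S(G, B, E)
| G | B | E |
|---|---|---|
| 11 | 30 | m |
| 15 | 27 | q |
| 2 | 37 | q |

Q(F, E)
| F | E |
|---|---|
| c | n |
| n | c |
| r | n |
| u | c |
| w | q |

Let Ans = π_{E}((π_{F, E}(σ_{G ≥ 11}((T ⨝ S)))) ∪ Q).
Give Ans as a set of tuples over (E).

{c, m, n, q}

Natural join on E: {(m, s, 34, 11, 30), (m, w, 17, 11, 30), (q, a, 35, 15, 27), (q, a, 35, 2, 37), (q, v, 6, 15, 27), (q, v, 6, 2, 37), (q, z, 8, 15, 27), (q, z, 8, 2, 37)}
σ[G ≥ 11]: keep tuples satisfying G ≥ 11 → {(m, s, 34, 11, 30), (m, w, 17, 11, 30), (q, a, 35, 15, 27), (q, v, 6, 15, 27), (q, z, 8, 15, 27)}
π[F, E]: project onto (F, E) → {(a, q), (s, m), (v, q), (w, m), (z, q)}
Taking the union: {(a, q), (c, n), (n, c), (r, n), (s, m), (u, c), (v, q), (w, m), (w, q), (z, q)}
π[E]: project onto (E) (6 duplicate(s) eliminated) → {c, m, n, q}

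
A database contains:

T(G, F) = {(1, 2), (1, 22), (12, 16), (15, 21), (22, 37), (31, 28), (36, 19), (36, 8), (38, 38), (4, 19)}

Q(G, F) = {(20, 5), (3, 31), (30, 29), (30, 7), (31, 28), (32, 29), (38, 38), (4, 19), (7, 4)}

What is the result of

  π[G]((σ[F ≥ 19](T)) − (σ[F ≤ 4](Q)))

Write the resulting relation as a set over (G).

{1, 15, 22, 31, 36, 38, 4}

Selection F ≥ 19: {(1, 22), (15, 21), (22, 37), (31, 28), (36, 19), (38, 38), (4, 19)}
Selection F ≤ 4: {(7, 4)}
Taking the difference: {(1, 22), (15, 21), (22, 37), (31, 28), (36, 19), (38, 38), (4, 19)}
π_{G} gives {1, 15, 22, 31, 36, 38, 4}.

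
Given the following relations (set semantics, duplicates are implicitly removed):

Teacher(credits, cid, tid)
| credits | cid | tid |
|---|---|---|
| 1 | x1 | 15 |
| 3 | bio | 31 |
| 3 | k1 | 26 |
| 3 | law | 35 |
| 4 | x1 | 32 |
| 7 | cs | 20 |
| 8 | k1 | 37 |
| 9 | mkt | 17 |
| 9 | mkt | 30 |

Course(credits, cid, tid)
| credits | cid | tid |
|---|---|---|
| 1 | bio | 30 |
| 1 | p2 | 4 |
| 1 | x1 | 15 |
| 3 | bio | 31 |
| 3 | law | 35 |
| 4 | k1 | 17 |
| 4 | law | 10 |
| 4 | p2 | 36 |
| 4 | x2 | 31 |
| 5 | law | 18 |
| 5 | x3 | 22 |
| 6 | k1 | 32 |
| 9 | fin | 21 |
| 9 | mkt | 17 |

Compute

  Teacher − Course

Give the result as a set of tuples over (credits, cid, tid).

{(3, k1, 26), (4, x1, 32), (7, cs, 20), (8, k1, 37), (9, mkt, 30)}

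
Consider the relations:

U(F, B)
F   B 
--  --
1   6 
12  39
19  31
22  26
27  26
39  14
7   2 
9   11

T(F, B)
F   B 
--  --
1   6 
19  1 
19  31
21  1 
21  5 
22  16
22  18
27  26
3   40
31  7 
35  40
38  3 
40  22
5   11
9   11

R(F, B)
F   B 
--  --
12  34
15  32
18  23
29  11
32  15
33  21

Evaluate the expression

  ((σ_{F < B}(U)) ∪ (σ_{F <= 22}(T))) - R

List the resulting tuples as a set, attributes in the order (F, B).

{(1, 6), (12, 39), (19, 1), (19, 31), (21, 1), (21, 5), (22, 16), (22, 18), (22, 26), (3, 40), (5, 11), (9, 11)}

Apply σ_{F < B}; surviving tuples: {(1, 6), (12, 39), (19, 31), (22, 26), (9, 11)}
Apply σ_{F <= 22}; surviving tuples: {(1, 6), (19, 1), (19, 31), (21, 1), (21, 5), (22, 16), (22, 18), (3, 40), (5, 11), (9, 11)}
Union: {(1, 6), (12, 39), (19, 31), (22, 26), (9, 11)} with {(1, 6), (19, 1), (19, 31), (21, 1), (21, 5), (22, 16), (22, 18), (3, 40), (5, 11), (9, 11)} → {(1, 6), (12, 39), (19, 1), (19, 31), (21, 1), (21, 5), (22, 16), (22, 18), (22, 26), (3, 40), (5, 11), (9, 11)}
Difference: {(1, 6), (12, 39), (19, 1), (19, 31), (21, 1), (21, 5), (22, 16), (22, 18), (22, 26), (3, 40), (5, 11), (9, 11)} with {(12, 34), (15, 32), (18, 23), (29, 11), (32, 15), (33, 21)} → {(1, 6), (12, 39), (19, 1), (19, 31), (21, 1), (21, 5), (22, 16), (22, 18), (22, 26), (3, 40), (5, 11), (9, 11)}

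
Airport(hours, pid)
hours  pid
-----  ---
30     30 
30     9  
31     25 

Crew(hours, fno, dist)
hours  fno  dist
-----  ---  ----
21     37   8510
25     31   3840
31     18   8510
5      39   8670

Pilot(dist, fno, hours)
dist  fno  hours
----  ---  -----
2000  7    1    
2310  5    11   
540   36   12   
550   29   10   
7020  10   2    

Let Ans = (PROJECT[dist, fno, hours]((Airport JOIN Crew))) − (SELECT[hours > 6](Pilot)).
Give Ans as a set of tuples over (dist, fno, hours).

Airport ⋈ Crew (natural join on hours): {(31, 25, 18, 8510)}
Projecting to dist, fno, hours: {(8510, 18, 31)}
Filtering on hours > 6 leaves {(2310, 5, 11), (540, 36, 12), (550, 29, 10)}.
Difference: {(8510, 18, 31)} with {(2310, 5, 11), (540, 36, 12), (550, 29, 10)} → {(8510, 18, 31)}

{(8510, 18, 31)}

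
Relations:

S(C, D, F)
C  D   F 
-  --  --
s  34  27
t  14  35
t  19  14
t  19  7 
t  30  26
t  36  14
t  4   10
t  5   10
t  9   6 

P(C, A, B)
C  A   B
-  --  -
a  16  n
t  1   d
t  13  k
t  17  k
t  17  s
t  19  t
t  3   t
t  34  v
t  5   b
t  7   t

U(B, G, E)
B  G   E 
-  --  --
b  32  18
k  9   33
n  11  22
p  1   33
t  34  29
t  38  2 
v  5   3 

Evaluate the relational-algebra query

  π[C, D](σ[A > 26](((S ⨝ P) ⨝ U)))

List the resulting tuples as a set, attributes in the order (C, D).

Joining S and P on C yields {(t, 14, 35, 1, d), (t, 14, 35, 13, k), (t, 14, 35, 17, k), (t, 14, 35, 17, s), (t, 14, 35, 19, t), (t, 14, 35, 3, t), (t, 14, 35, 34, v), (t, 14, 35, 5, b), (t, 14, 35, 7, t), (t, 19, 14, 1, d), (t, 19, 14, 13, k), (t, 19, 14, 17, k), (t, 19, 14, 17, s), (t, 19, 14, 19, t), (t, 19, 14, 3, t), (t, 19, 14, 34, v), (t, 19, 14, 5, b), (t, 19, 14, 7, t), (t, 19, 7, 1, d), (t, 19, 7, 13, k), (t, 19, 7, 17, k), (t, 19, 7, 17, s), (t, 19, 7, 19, t), (t, 19, 7, 3, t), (t, 19, 7, 34, v), (t, 19, 7, 5, b), (t, 19, 7, 7, t), (t, 30, 26, 1, d), (t, 30, 26, 13, k), (t, 30, 26, 17, k), (t, 30, 26, 17, s), (t, 30, 26, 19, t), (t, 30, 26, 3, t), (t, 30, 26, 34, v), (t, 30, 26, 5, b), (t, 30, 26, 7, t), (t, 36, 14, 1, d), (t, 36, 14, 13, k), (t, 36, 14, 17, k), (t, 36, 14, 17, s), (t, 36, 14, 19, t), (t, 36, 14, 3, t), (t, 36, 14, 34, v), (t, 36, 14, 5, b), (t, 36, 14, 7, t), (t, 4, 10, 1, d), (t, 4, 10, 13, k), (t, 4, 10, 17, k), (t, 4, 10, 17, s), (t, 4, 10, 19, t), (t, 4, 10, 3, t), (t, 4, 10, 34, v), (t, 4, 10, 5, b), (t, 4, 10, 7, t), (t, 5, 10, 1, d), (t, 5, 10, 13, k), (t, 5, 10, 17, k), (t, 5, 10, 17, s), (t, 5, 10, 19, t), (t, 5, 10, 3, t), (t, 5, 10, 34, v), (t, 5, 10, 5, b), (t, 5, 10, 7, t), (t, 9, 6, 1, d), (t, 9, 6, 13, k), (t, 9, 6, 17, k), (t, 9, 6, 17, s), (t, 9, 6, 19, t), (t, 9, 6, 3, t), (t, 9, 6, 34, v), (t, 9, 6, 5, b), (t, 9, 6, 7, t)}.
Joining (S ⨝ P) and U on B yields {(t, 14, 35, 13, k, 9, 33), (t, 14, 35, 17, k, 9, 33), (t, 14, 35, 19, t, 34, 29), (t, 14, 35, 19, t, 38, 2), (t, 14, 35, 3, t, 34, 29), (t, 14, 35, 3, t, 38, 2), (t, 14, 35, 34, v, 5, 3), (t, 14, 35, 5, b, 32, 18), (t, 14, 35, 7, t, 34, 29), (t, 14, 35, 7, t, 38, 2), (t, 19, 14, 13, k, 9, 33), (t, 19, 14, 17, k, 9, 33), (t, 19, 14, 19, t, 34, 29), (t, 19, 14, 19, t, 38, 2), (t, 19, 14, 3, t, 34, 29), (t, 19, 14, 3, t, 38, 2), (t, 19, 14, 34, v, 5, 3), (t, 19, 14, 5, b, 32, 18), (t, 19, 14, 7, t, 34, 29), (t, 19, 14, 7, t, 38, 2), (t, 19, 7, 13, k, 9, 33), (t, 19, 7, 17, k, 9, 33), (t, 19, 7, 19, t, 34, 29), (t, 19, 7, 19, t, 38, 2), (t, 19, 7, 3, t, 34, 29), (t, 19, 7, 3, t, 38, 2), (t, 19, 7, 34, v, 5, 3), (t, 19, 7, 5, b, 32, 18), (t, 19, 7, 7, t, 34, 29), (t, 19, 7, 7, t, 38, 2), (t, 30, 26, 13, k, 9, 33), (t, 30, 26, 17, k, 9, 33), (t, 30, 26, 19, t, 34, 29), (t, 30, 26, 19, t, 38, 2), (t, 30, 26, 3, t, 34, 29), (t, 30, 26, 3, t, 38, 2), (t, 30, 26, 34, v, 5, 3), (t, 30, 26, 5, b, 32, 18), (t, 30, 26, 7, t, 34, 29), (t, 30, 26, 7, t, 38, 2), (t, 36, 14, 13, k, 9, 33), (t, 36, 14, 17, k, 9, 33), (t, 36, 14, 19, t, 34, 29), (t, 36, 14, 19, t, 38, 2), (t, 36, 14, 3, t, 34, 29), (t, 36, 14, 3, t, 38, 2), (t, 36, 14, 34, v, 5, 3), (t, 36, 14, 5, b, 32, 18), (t, 36, 14, 7, t, 34, 29), (t, 36, 14, 7, t, 38, 2), (t, 4, 10, 13, k, 9, 33), (t, 4, 10, 17, k, 9, 33), (t, 4, 10, 19, t, 34, 29), (t, 4, 10, 19, t, 38, 2), (t, 4, 10, 3, t, 34, 29), (t, 4, 10, 3, t, 38, 2), (t, 4, 10, 34, v, 5, 3), (t, 4, 10, 5, b, 32, 18), (t, 4, 10, 7, t, 34, 29), (t, 4, 10, 7, t, 38, 2), (t, 5, 10, 13, k, 9, 33), (t, 5, 10, 17, k, 9, 33), (t, 5, 10, 19, t, 34, 29), (t, 5, 10, 19, t, 38, 2), (t, 5, 10, 3, t, 34, 29), (t, 5, 10, 3, t, 38, 2), (t, 5, 10, 34, v, 5, 3), (t, 5, 10, 5, b, 32, 18), (t, 5, 10, 7, t, 34, 29), (t, 5, 10, 7, t, 38, 2), (t, 9, 6, 13, k, 9, 33), (t, 9, 6, 17, k, 9, 33), (t, 9, 6, 19, t, 34, 29), (t, 9, 6, 19, t, 38, 2), (t, 9, 6, 3, t, 34, 29), (t, 9, 6, 3, t, 38, 2), (t, 9, 6, 34, v, 5, 3), (t, 9, 6, 5, b, 32, 18), (t, 9, 6, 7, t, 34, 29), (t, 9, 6, 7, t, 38, 2)}.
Filtering on A > 26 leaves {(t, 14, 35, 34, v, 5, 3), (t, 19, 14, 34, v, 5, 3), (t, 19, 7, 34, v, 5, 3), (t, 30, 26, 34, v, 5, 3), (t, 36, 14, 34, v, 5, 3), (t, 4, 10, 34, v, 5, 3), (t, 5, 10, 34, v, 5, 3), (t, 9, 6, 34, v, 5, 3)}.
Keep only column(s) C, D (1 duplicate(s) eliminated): {(t, 14), (t, 19), (t, 30), (t, 36), (t, 4), (t, 5), (t, 9)}

{(t, 14), (t, 19), (t, 30), (t, 36), (t, 4), (t, 5), (t, 9)}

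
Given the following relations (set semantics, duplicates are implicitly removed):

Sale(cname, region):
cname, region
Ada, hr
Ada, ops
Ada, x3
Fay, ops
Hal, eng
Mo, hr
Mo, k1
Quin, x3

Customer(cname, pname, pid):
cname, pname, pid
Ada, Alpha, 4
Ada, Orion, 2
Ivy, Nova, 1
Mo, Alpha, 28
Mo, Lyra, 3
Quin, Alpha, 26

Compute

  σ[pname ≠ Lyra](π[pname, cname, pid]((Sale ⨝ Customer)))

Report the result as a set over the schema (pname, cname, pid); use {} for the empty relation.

Joining Sale and Customer on cname yields {(Ada, hr, Alpha, 4), (Ada, hr, Orion, 2), (Ada, ops, Alpha, 4), (Ada, ops, Orion, 2), (Ada, x3, Alpha, 4), (Ada, x3, Orion, 2), (Mo, hr, Alpha, 28), (Mo, hr, Lyra, 3), (Mo, k1, Alpha, 28), (Mo, k1, Lyra, 3), (Quin, x3, Alpha, 26)}.
π_{pname, cname, pid} gives {(Alpha, Ada, 4), (Alpha, Mo, 28), (Alpha, Quin, 26), (Lyra, Mo, 3), (Orion, Ada, 2)} (6 duplicate(s) eliminated).
Selection pname ≠ Lyra: {(Alpha, Ada, 4), (Alpha, Mo, 28), (Alpha, Quin, 26), (Orion, Ada, 2)}

{(Alpha, Ada, 4), (Alpha, Mo, 28), (Alpha, Quin, 26), (Orion, Ada, 2)}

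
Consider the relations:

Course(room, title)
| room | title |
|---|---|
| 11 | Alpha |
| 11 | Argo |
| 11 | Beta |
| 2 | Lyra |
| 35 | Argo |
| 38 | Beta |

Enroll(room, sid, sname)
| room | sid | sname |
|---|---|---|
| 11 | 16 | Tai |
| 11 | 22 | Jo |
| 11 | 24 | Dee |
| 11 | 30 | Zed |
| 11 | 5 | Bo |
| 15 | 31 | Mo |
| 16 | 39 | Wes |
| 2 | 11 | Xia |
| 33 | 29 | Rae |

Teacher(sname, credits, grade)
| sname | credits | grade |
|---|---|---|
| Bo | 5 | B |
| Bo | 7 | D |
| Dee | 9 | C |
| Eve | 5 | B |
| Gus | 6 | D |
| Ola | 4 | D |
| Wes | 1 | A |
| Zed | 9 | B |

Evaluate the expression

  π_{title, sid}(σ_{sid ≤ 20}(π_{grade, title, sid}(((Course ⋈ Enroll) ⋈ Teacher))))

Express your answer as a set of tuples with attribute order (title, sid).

Course ⋈ Enroll (natural join on room): {(11, Alpha, 16, Tai), (11, Alpha, 22, Jo), (11, Alpha, 24, Dee), (11, Alpha, 30, Zed), (11, Alpha, 5, Bo), (11, Argo, 16, Tai), (11, Argo, 22, Jo), (11, Argo, 24, Dee), (11, Argo, 30, Zed), (11, Argo, 5, Bo), (11, Beta, 16, Tai), (11, Beta, 22, Jo), (11, Beta, 24, Dee), (11, Beta, 30, Zed), (11, Beta, 5, Bo), (2, Lyra, 11, Xia)}
(Course ⋈ Enroll) ⋈ Teacher (natural join on sname): {(11, Alpha, 24, Dee, 9, C), (11, Alpha, 30, Zed, 9, B), (11, Alpha, 5, Bo, 5, B), (11, Alpha, 5, Bo, 7, D), (11, Argo, 24, Dee, 9, C), (11, Argo, 30, Zed, 9, B), (11, Argo, 5, Bo, 5, B), (11, Argo, 5, Bo, 7, D), (11, Beta, 24, Dee, 9, C), (11, Beta, 30, Zed, 9, B), (11, Beta, 5, Bo, 5, B), (11, Beta, 5, Bo, 7, D)}
Projecting to grade, title, sid: {(B, Alpha, 30), (B, Alpha, 5), (B, Argo, 30), (B, Argo, 5), (B, Beta, 30), (B, Beta, 5), (C, Alpha, 24), (C, Argo, 24), (C, Beta, 24), (D, Alpha, 5), (D, Argo, 5), (D, Beta, 5)}
Selection sid ≤ 20: {(B, Alpha, 5), (B, Argo, 5), (B, Beta, 5), (D, Alpha, 5), (D, Argo, 5), (D, Beta, 5)}
Projecting to title, sid (3 duplicate(s) eliminated): {(Alpha, 5), (Argo, 5), (Beta, 5)}

{(Alpha, 5), (Argo, 5), (Beta, 5)}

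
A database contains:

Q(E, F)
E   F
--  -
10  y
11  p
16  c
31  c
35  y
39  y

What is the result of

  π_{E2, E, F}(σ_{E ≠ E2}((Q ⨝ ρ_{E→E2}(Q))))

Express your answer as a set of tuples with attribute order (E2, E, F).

{(10, 35, y), (10, 39, y), (16, 31, c), (31, 16, c), (35, 10, y), (35, 39, y), (39, 10, y), (39, 35, y)}

ρ[E→E2]: schema becomes (E2, F); tuples unchanged.
Joining Q and ρ_{E→E2}(Q) on F yields {(10, y, 10), (10, y, 35), (10, y, 39), (11, p, 11), (16, c, 16), (16, c, 31), (31, c, 16), (31, c, 31), (35, y, 10), (35, y, 35), (35, y, 39), (39, y, 10), (39, y, 35), (39, y, 39)}.
Filtering on E ≠ E2 leaves {(10, y, 35), (10, y, 39), (16, c, 31), (31, c, 16), (35, y, 10), (35, y, 39), (39, y, 10), (39, y, 35)}.
π_{E2, E, F} gives {(10, 35, y), (10, 39, y), (16, 31, c), (31, 16, c), (35, 10, y), (35, 39, y), (39, 10, y), (39, 35, y)}.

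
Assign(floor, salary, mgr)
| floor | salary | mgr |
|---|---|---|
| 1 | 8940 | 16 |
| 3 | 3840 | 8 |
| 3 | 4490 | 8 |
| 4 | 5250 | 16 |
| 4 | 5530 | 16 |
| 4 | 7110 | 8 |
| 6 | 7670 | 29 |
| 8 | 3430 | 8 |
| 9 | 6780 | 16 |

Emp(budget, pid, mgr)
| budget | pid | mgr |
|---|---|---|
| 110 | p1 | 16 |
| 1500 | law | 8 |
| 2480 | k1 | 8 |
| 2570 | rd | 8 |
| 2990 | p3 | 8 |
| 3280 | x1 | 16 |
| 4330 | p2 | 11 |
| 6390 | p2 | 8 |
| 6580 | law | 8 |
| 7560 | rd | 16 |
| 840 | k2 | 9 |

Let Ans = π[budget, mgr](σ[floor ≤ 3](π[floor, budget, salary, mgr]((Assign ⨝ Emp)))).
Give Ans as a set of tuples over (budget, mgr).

{(110, 16), (1500, 8), (2480, 8), (2570, 8), (2990, 8), (3280, 16), (6390, 8), (6580, 8), (7560, 16)}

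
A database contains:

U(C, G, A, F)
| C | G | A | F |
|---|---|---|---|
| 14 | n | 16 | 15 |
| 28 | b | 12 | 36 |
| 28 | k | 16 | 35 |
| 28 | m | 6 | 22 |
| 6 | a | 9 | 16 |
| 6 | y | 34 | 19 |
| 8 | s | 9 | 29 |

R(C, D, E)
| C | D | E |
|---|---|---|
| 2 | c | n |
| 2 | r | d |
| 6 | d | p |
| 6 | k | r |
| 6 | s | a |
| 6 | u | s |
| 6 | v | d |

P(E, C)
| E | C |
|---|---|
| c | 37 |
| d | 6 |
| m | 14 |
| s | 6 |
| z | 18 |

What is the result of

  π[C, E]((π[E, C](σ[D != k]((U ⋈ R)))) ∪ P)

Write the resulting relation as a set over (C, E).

{(14, m), (18, z), (37, c), (6, a), (6, d), (6, p), (6, s)}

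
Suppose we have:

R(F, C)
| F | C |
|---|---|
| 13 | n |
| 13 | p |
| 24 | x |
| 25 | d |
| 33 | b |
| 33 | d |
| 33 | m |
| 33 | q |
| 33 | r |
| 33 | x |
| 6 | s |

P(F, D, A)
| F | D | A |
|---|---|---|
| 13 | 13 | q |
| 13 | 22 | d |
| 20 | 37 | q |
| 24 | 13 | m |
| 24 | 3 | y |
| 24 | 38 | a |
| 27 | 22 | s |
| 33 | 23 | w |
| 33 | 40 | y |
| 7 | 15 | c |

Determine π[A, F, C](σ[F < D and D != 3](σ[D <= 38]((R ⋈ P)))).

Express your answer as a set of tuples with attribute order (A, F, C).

{(a, 24, x), (d, 13, n), (d, 13, p)}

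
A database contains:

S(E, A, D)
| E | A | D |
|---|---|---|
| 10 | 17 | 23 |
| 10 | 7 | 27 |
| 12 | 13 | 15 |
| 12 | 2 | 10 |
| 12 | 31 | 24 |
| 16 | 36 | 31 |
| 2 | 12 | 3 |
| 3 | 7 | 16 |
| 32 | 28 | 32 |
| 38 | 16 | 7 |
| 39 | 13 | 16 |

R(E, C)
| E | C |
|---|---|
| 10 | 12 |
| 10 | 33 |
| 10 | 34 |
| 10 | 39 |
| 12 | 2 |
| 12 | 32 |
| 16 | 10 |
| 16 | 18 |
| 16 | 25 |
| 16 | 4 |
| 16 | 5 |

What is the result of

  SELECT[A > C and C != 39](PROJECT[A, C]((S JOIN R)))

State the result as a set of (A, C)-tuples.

{(13, 2), (17, 12), (31, 2), (36, 10), (36, 18), (36, 25), (36, 4), (36, 5)}

Joining S and R on E yields {(10, 17, 23, 12), (10, 17, 23, 33), (10, 17, 23, 34), (10, 17, 23, 39), (10, 7, 27, 12), (10, 7, 27, 33), (10, 7, 27, 34), (10, 7, 27, 39), (12, 13, 15, 2), (12, 13, 15, 32), (12, 2, 10, 2), (12, 2, 10, 32), (12, 31, 24, 2), (12, 31, 24, 32), (16, 36, 31, 10), (16, 36, 31, 18), (16, 36, 31, 25), (16, 36, 31, 4), (16, 36, 31, 5)}.
Keep only column(s) A, C: {(13, 2), (13, 32), (17, 12), (17, 33), (17, 34), (17, 39), (2, 2), (2, 32), (31, 2), (31, 32), (36, 10), (36, 18), (36, 25), (36, 4), (36, 5), (7, 12), (7, 33), (7, 34), (7, 39)}
σ[A > C and C != 39]: keep tuples satisfying A > C and C != 39 → {(13, 2), (17, 12), (31, 2), (36, 10), (36, 18), (36, 25), (36, 4), (36, 5)}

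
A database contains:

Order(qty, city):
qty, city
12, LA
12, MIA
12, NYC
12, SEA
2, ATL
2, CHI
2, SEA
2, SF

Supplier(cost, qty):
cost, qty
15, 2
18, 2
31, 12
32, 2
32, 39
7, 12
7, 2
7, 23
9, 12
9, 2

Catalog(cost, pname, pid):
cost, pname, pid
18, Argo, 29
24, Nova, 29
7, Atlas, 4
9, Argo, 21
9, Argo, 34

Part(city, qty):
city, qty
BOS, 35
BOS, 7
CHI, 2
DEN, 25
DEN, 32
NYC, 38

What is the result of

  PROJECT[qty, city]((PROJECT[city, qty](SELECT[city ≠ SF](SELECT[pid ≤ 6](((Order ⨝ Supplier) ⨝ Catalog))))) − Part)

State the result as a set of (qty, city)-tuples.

Joining Order and Supplier on qty yields {(12, LA, 31), (12, LA, 7), (12, LA, 9), (12, MIA, 31), (12, MIA, 7), (12, MIA, 9), (12, NYC, 31), (12, NYC, 7), (12, NYC, 9), (12, SEA, 31), (12, SEA, 7), (12, SEA, 9), (2, ATL, 15), (2, ATL, 18), (2, ATL, 32), (2, ATL, 7), (2, ATL, 9), (2, CHI, 15), (2, CHI, 18), (2, CHI, 32), (2, CHI, 7), (2, CHI, 9), (2, SEA, 15), (2, SEA, 18), (2, SEA, 32), (2, SEA, 7), (2, SEA, 9), (2, SF, 15), (2, SF, 18), (2, SF, 32), (2, SF, 7), (2, SF, 9)}.
Joining (Order ⨝ Supplier) and Catalog on cost yields {(12, LA, 7, Atlas, 4), (12, LA, 9, Argo, 21), (12, LA, 9, Argo, 34), (12, MIA, 7, Atlas, 4), (12, MIA, 9, Argo, 21), (12, MIA, 9, Argo, 34), (12, NYC, 7, Atlas, 4), (12, NYC, 9, Argo, 21), (12, NYC, 9, Argo, 34), (12, SEA, 7, Atlas, 4), (12, SEA, 9, Argo, 21), (12, SEA, 9, Argo, 34), (2, ATL, 18, Argo, 29), (2, ATL, 7, Atlas, 4), (2, ATL, 9, Argo, 21), (2, ATL, 9, Argo, 34), (2, CHI, 18, Argo, 29), (2, CHI, 7, Atlas, 4), (2, CHI, 9, Argo, 21), (2, CHI, 9, Argo, 34), (2, SEA, 18, Argo, 29), (2, SEA, 7, Atlas, 4), (2, SEA, 9, Argo, 21), (2, SEA, 9, Argo, 34), (2, SF, 18, Argo, 29), (2, SF, 7, Atlas, 4), (2, SF, 9, Argo, 21), (2, SF, 9, Argo, 34)}.
σ[pid ≤ 6]: keep tuples satisfying pid ≤ 6 → {(12, LA, 7, Atlas, 4), (12, MIA, 7, Atlas, 4), (12, NYC, 7, Atlas, 4), (12, SEA, 7, Atlas, 4), (2, ATL, 7, Atlas, 4), (2, CHI, 7, Atlas, 4), (2, SEA, 7, Atlas, 4), (2, SF, 7, Atlas, 4)}
σ[city ≠ SF]: keep tuples satisfying city ≠ SF → {(12, LA, 7, Atlas, 4), (12, MIA, 7, Atlas, 4), (12, NYC, 7, Atlas, 4), (12, SEA, 7, Atlas, 4), (2, ATL, 7, Atlas, 4), (2, CHI, 7, Atlas, 4), (2, SEA, 7, Atlas, 4)}
π_{city, qty} gives {(ATL, 2), (CHI, 2), (LA, 12), (MIA, 12), (NYC, 12), (SEA, 12), (SEA, 2)}.
Difference: {(ATL, 2), (CHI, 2), (LA, 12), (MIA, 12), (NYC, 12), (SEA, 12), (SEA, 2)} with {(BOS, 35), (BOS, 7), (CHI, 2), (DEN, 25), (DEN, 32), (NYC, 38)} → {(ATL, 2), (LA, 12), (MIA, 12), (NYC, 12), (SEA, 12), (SEA, 2)}
π_{qty, city} gives {(12, LA), (12, MIA), (12, NYC), (12, SEA), (2, ATL), (2, SEA)}.

{(12, LA), (12, MIA), (12, NYC), (12, SEA), (2, ATL), (2, SEA)}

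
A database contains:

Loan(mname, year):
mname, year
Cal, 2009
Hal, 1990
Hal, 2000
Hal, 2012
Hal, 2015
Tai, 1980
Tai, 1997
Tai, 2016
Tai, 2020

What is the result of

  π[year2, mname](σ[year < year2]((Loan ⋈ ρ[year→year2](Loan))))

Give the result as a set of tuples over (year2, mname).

{(1997, Tai), (2000, Hal), (2012, Hal), (2015, Hal), (2016, Tai), (2020, Tai)}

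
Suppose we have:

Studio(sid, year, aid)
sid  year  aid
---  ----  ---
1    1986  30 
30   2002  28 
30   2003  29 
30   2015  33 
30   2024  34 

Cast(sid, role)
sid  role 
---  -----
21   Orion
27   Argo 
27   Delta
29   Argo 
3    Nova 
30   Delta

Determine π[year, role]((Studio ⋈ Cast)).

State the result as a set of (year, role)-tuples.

{(2002, Delta), (2003, Delta), (2015, Delta), (2024, Delta)}

Joining Studio and Cast on sid yields {(30, 2002, 28, Delta), (30, 2003, 29, Delta), (30, 2015, 33, Delta), (30, 2024, 34, Delta)}.
π_{year, role} gives {(2002, Delta), (2003, Delta), (2015, Delta), (2024, Delta)}.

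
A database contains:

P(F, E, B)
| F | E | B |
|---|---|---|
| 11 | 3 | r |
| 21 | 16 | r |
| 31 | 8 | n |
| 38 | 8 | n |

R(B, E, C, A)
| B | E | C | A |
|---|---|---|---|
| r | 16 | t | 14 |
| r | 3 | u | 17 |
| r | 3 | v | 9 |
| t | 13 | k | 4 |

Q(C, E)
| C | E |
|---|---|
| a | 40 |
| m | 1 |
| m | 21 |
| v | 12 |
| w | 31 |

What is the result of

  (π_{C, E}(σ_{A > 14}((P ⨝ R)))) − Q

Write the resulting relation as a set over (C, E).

P ⋈ R (natural join on E, B): {(11, 3, r, u, 17), (11, 3, r, v, 9), (21, 16, r, t, 14)}
Selection A > 14: {(11, 3, r, u, 17)}
Keep only column(s) C, E: {(u, 3)}
Difference: {(u, 3)} with {(a, 40), (m, 1), (m, 21), (v, 12), (w, 31)} → {(u, 3)}

{(u, 3)}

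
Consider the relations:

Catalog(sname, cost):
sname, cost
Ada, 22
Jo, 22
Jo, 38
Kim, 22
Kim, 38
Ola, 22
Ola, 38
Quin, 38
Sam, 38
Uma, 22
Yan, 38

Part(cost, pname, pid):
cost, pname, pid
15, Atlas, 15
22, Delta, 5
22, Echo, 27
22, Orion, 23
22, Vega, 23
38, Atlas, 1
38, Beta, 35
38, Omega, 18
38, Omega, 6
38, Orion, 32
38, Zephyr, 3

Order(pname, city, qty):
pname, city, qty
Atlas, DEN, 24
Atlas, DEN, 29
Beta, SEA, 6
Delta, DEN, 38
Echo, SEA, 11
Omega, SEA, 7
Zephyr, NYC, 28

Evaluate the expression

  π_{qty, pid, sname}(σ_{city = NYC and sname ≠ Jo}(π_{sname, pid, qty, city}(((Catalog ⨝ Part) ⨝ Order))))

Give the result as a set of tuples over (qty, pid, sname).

Catalog ⋈ Part (natural join on cost): {(Ada, 22, Delta, 5), (Ada, 22, Echo, 27), (Ada, 22, Orion, 23), (Ada, 22, Vega, 23), (Jo, 22, Delta, 5), (Jo, 22, Echo, 27), (Jo, 22, Orion, 23), (Jo, 22, Vega, 23), (Jo, 38, Atlas, 1), (Jo, 38, Beta, 35), (Jo, 38, Omega, 18), (Jo, 38, Omega, 6), (Jo, 38, Orion, 32), (Jo, 38, Zephyr, 3), (Kim, 22, Delta, 5), (Kim, 22, Echo, 27), (Kim, 22, Orion, 23), (Kim, 22, Vega, 23), (Kim, 38, Atlas, 1), (Kim, 38, Beta, 35), (Kim, 38, Omega, 18), (Kim, 38, Omega, 6), (Kim, 38, Orion, 32), (Kim, 38, Zephyr, 3), (Ola, 22, Delta, 5), (Ola, 22, Echo, 27), (Ola, 22, Orion, 23), (Ola, 22, Vega, 23), (Ola, 38, Atlas, 1), (Ola, 38, Beta, 35), (Ola, 38, Omega, 18), (Ola, 38, Omega, 6), (Ola, 38, Orion, 32), (Ola, 38, Zephyr, 3), (Quin, 38, Atlas, 1), (Quin, 38, Beta, 35), (Quin, 38, Omega, 18), (Quin, 38, Omega, 6), (Quin, 38, Orion, 32), (Quin, 38, Zephyr, 3), (Sam, 38, Atlas, 1), (Sam, 38, Beta, 35), (Sam, 38, Omega, 18), (Sam, 38, Omega, 6), (Sam, 38, Orion, 32), (Sam, 38, Zephyr, 3), (Uma, 22, Delta, 5), (Uma, 22, Echo, 27), (Uma, 22, Orion, 23), (Uma, 22, Vega, 23), (Yan, 38, Atlas, 1), (Yan, 38, Beta, 35), (Yan, 38, Omega, 18), (Yan, 38, Omega, 6), (Yan, 38, Orion, 32), (Yan, 38, Zephyr, 3)}
(Catalog ⨝ Part) ⋈ Order (natural join on pname): {(Ada, 22, Delta, 5, DEN, 38), (Ada, 22, Echo, 27, SEA, 11), (Jo, 22, Delta, 5, DEN, 38), (Jo, 22, Echo, 27, SEA, 11), (Jo, 38, Atlas, 1, DEN, 24), (Jo, 38, Atlas, 1, DEN, 29), (Jo, 38, Beta, 35, SEA, 6), (Jo, 38, Omega, 18, SEA, 7), (Jo, 38, Omega, 6, SEA, 7), (Jo, 38, Zephyr, 3, NYC, 28), (Kim, 22, Delta, 5, DEN, 38), (Kim, 22, Echo, 27, SEA, 11), (Kim, 38, Atlas, 1, DEN, 24), (Kim, 38, Atlas, 1, DEN, 29), (Kim, 38, Beta, 35, SEA, 6), (Kim, 38, Omega, 18, SEA, 7), (Kim, 38, Omega, 6, SEA, 7), (Kim, 38, Zephyr, 3, NYC, 28), (Ola, 22, Delta, 5, DEN, 38), (Ola, 22, Echo, 27, SEA, 11), (Ola, 38, Atlas, 1, DEN, 24), (Ola, 38, Atlas, 1, DEN, 29), (Ola, 38, Beta, 35, SEA, 6), (Ola, 38, Omega, 18, SEA, 7), (Ola, 38, Omega, 6, SEA, 7), (Ola, 38, Zephyr, 3, NYC, 28), (Quin, 38, Atlas, 1, DEN, 24), (Quin, 38, Atlas, 1, DEN, 29), (Quin, 38, Beta, 35, SEA, 6), (Quin, 38, Omega, 18, SEA, 7), (Quin, 38, Omega, 6, SEA, 7), (Quin, 38, Zephyr, 3, NYC, 28), (Sam, 38, Atlas, 1, DEN, 24), (Sam, 38, Atlas, 1, DEN, 29), (Sam, 38, Beta, 35, SEA, 6), (Sam, 38, Omega, 18, SEA, 7), (Sam, 38, Omega, 6, SEA, 7), (Sam, 38, Zephyr, 3, NYC, 28), (Uma, 22, Delta, 5, DEN, 38), (Uma, 22, Echo, 27, SEA, 11), (Yan, 38, Atlas, 1, DEN, 24), (Yan, 38, Atlas, 1, DEN, 29), (Yan, 38, Beta, 35, SEA, 6), (Yan, 38, Omega, 18, SEA, 7), (Yan, 38, Omega, 6, SEA, 7), (Yan, 38, Zephyr, 3, NYC, 28)}
π[sname, pid, qty, city]: project onto (sname, pid, qty, city) → {(Ada, 27, 11, SEA), (Ada, 5, 38, DEN), (Jo, 1, 24, DEN), (Jo, 1, 29, DEN), (Jo, 18, 7, SEA), (Jo, 27, 11, SEA), (Jo, 3, 28, NYC), (Jo, 35, 6, SEA), (Jo, 5, 38, DEN), (Jo, 6, 7, SEA), (Kim, 1, 24, DEN), (Kim, 1, 29, DEN), (Kim, 18, 7, SEA), (Kim, 27, 11, SEA), (Kim, 3, 28, NYC), (Kim, 35, 6, SEA), (Kim, 5, 38, DEN), (Kim, 6, 7, SEA), (Ola, 1, 24, DEN), (Ola, 1, 29, DEN), (Ola, 18, 7, SEA), (Ola, 27, 11, SEA), (Ola, 3, 28, NYC), (Ola, 35, 6, SEA), (Ola, 5, 38, DEN), (Ola, 6, 7, SEA), (Quin, 1, 24, DEN), (Quin, 1, 29, DEN), (Quin, 18, 7, SEA), (Quin, 3, 28, NYC), (Quin, 35, 6, SEA), (Quin, 6, 7, SEA), (Sam, 1, 24, DEN), (Sam, 1, 29, DEN), (Sam, 18, 7, SEA), (Sam, 3, 28, NYC), (Sam, 35, 6, SEA), (Sam, 6, 7, SEA), (Uma, 27, 11, SEA), (Uma, 5, 38, DEN), (Yan, 1, 24, DEN), (Yan, 1, 29, DEN), (Yan, 18, 7, SEA), (Yan, 3, 28, NYC), (Yan, 35, 6, SEA), (Yan, 6, 7, SEA)}
σ[city = NYC and sname ≠ Jo]: keep tuples satisfying city = NYC and sname ≠ Jo → {(Kim, 3, 28, NYC), (Ola, 3, 28, NYC), (Quin, 3, 28, NYC), (Sam, 3, 28, NYC), (Yan, 3, 28, NYC)}
π[qty, pid, sname]: project onto (qty, pid, sname) → {(28, 3, Kim), (28, 3, Ola), (28, 3, Quin), (28, 3, Sam), (28, 3, Yan)}

{(28, 3, Kim), (28, 3, Ola), (28, 3, Quin), (28, 3, Sam), (28, 3, Yan)}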